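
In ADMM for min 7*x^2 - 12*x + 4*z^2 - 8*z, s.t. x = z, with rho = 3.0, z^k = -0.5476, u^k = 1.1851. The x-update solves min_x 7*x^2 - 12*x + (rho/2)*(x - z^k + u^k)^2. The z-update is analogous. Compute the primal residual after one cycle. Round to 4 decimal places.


ADMM iteration with rho = 3.0, z^k = -0.5476, u^k = 1.1851
Step 1: x-update.
Minimize 7*x^2 - 12*x + (3.0/2)*(x + 0.5476 + 1.1851)^2
FOC: (2*7 + 3.0)*x = 12 + 3.0*(-0.5476 - 1.1851)
x^{k+1} = 0.4001
Step 2: z-update.
Minimize 4*z^2 - 8*z + (3.0/2)*(0.4001 - z + 1.1851)^2
FOC: (2*4 + 3.0)*z = 8 + 3.0*(0.4001 + 1.1851)
z^{k+1} = 1.1596
Step 3: u-update.
u^{k+1} = 1.1851 + 0.4001 - 1.1596 = 0.4256
Step 4: Primal residual = |0.4001 - 1.1596| = 0.7595


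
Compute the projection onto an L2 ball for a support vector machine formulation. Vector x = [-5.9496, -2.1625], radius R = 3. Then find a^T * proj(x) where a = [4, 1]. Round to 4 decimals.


Step 1: Compute ||x|| (intermediates to 6 decimals).
||x|| = sqrt((-5.9496)^2 + (-2.1625)^2) = 6.330414
Step 2: Project.
Since ||x|| > R, scale = R/||x|| = 3/6.330414 = 0.473903, proj(x) = scale * x
proj(x) = [-2.819533, -1.024815]
Step 3: Dot product.
a^T * proj(x) = 4*(-2.819533) + 1*(-1.024815) = -12.3029


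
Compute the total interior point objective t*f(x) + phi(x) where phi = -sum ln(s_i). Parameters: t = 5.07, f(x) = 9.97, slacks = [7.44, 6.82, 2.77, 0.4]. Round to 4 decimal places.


Step 1: Compute log-barrier.
ln values: [2.0069, 1.9199, 1.0188, -0.9163]
phi = -(2.0069 + 1.9199 + 1.0188 - 0.9163) = -4.0293
Step 2: Compute augmented objective.
t*f(x) = 5.07*9.97 = 50.5479
Total = 50.5479 - 4.0293 = 46.5186


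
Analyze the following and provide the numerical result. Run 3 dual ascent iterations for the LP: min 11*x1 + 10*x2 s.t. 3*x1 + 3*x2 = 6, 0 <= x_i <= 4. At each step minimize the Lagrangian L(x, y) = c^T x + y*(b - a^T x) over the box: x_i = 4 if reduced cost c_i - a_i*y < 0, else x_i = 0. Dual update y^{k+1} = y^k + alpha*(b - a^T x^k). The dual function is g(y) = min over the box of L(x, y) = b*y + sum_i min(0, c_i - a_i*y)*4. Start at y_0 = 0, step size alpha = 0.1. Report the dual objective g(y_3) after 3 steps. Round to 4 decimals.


Dual ascent for LP: min 11*x1 + 10*x2, 3*x1 + 3*x2 = 6, 0 <= x_i <= 4
Step 1: y^k = 0.0, reduced costs: (11.0, 10.0)
  x^k = (0.0, 0.0), subgradient = b - a^T x = 6.0
  y^{k+1} = 0.0 + 0.1*6.0 = 0.6
Step 2: y^k = 0.6, reduced costs: (9.2, 8.2)
  x^k = (0.0, 0.0), subgradient = b - a^T x = 6.0
  y^{k+1} = 0.6 + 0.1*6.0 = 1.2
Step 3: y^k = 1.2, reduced costs: (7.4, 6.4)
  x^k = (0.0, 0.0), subgradient = b - a^T x = 6.0
  y^{k+1} = 1.2 + 0.1*6.0 = 1.8
Dual objective at y_3 = 1.8: reduced costs (5.6, 4.6), box minimizer x = (0.0, 0.0)
g(y_3) = b*y + (c1 - a1*y)*x1 + (c2 - a2*y)*x2 = 6*1.8 + 5.6*0.0 + 4.6*0.0 = 10.8 + 0.0 + 0.0 = 10.8


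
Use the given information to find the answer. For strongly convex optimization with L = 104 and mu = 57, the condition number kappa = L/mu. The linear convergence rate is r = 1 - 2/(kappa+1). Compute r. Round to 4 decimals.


Step 1: Compute the condition number.
kappa = L/mu = 104/57 = 1.8246
Step 2: Compute the convergence rate.
r = 1 - 2/(kappa + 1) = 1 - 2*mu/(L + mu) = (L - mu)/(L + mu) = 47/161 = 0.2919


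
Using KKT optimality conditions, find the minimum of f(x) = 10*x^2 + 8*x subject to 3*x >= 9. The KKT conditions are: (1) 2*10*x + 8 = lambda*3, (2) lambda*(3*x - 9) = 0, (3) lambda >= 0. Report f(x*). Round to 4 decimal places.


Step 1: Try lambda = 0 (constraint inactive).
x_unc = -8/(2*10) = -0.4
Check: 3*-0.4 = -1.2 < 9 -- violated!
Step 2: Constraint must be active: 3*x = 9
x* = 9/3 = 3.0
lambda = (2*10*3.0 + 8)/3 = 22.6667
Step 3: Compute optimal value.
f(x*) = 10*3.0^2 + 8*3.0 = 114.0


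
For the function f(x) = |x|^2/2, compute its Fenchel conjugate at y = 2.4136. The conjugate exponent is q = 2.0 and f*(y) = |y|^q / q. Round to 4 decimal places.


The conjugate exponent q satisfies 1/p + 1/q = 1.
p = 2, so q = 2/(2 - 1) = 2.0
|y|^q = 2.4136^2.0 = 5.8255
f*(2.4136) = 5.8255 / 2.0 = 2.9127


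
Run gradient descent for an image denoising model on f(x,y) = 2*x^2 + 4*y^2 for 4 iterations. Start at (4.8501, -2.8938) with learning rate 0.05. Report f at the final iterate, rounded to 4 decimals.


Gradient descent on f(x,y) = 2*x^2 + 4*y^2.
Starting point: (4.8501, -2.8938), alpha = 0.05
Step 1: grad_x = 2*2*4.8501 = 19.4004, grad_y = 2*4*-2.8938 = -23.1504
  x_1 = 4.8501 - 0.05*19.4004 = 3.8801
  y_1 = -2.8938 - 0.05*-23.1504 = -1.7363
Step 2: grad_x = 2*2*3.8801 = 15.5203, grad_y = 2*4*-1.7363 = -13.8902
  x_2 = 3.8801 - 0.05*15.5203 = 3.1041
  y_2 = -1.7363 - 0.05*-13.8902 = -1.0418
Step 3: grad_x = 2*2*3.1041 = 12.4163, grad_y = 2*4*-1.0418 = -8.3341
  x_3 = 3.1041 - 0.05*12.4163 = 2.4833
  y_3 = -1.0418 - 0.05*-8.3341 = -0.6251
Step 4: grad_x = 2*2*2.4833 = 9.933, grad_y = 2*4*-0.6251 = -5.0005
  x_4 = 2.4833 - 0.05*9.933 = 1.9866
  y_4 = -0.6251 - 0.05*-5.0005 = -0.375
f(1.9866, -0.375) = 2*1.9866^2 + 4*(-0.375)^2 = 8.4558


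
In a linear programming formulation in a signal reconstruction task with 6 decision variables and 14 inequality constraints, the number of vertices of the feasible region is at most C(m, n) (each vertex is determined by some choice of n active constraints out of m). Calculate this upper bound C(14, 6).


Each vertex corresponds to some choice of n active constraints out of m, so the number of vertices is at most C(m, n) = m! / (n!(m-n)!).
m = 14, n = 6
Numerator: 14 * 13 * 12 * 11 * 10 * 9
Denominator: 6! = 720
C(14, 6) = 3003


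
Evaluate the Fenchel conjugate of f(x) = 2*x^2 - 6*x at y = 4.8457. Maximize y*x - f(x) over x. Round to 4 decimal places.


f*(y) = sup_x {y*x - a*x^2 - b*x} = sup_x {(y-b)*x - a*x^2}
FOC: (y - b) - 2a*x = 0 => x* = (y - b)/(2a)
x* = (4.8457 + 6)/(2*2) = 2.7114
f*(4.8457) = (y-b)^2/(4a) = (4.8457 + 6)^2/(4*2)
= 117.6292/8 = 14.7037


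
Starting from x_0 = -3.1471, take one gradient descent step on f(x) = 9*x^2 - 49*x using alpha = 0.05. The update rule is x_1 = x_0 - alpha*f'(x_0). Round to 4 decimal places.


We compute the gradient at x_0 and apply the update.
f'(x) = 18*x - 49
f'(-3.1471) = 18*-3.1471 - 49 = -105.6478
x_1 = -3.1471 - 0.05*-105.6478 = 2.1353


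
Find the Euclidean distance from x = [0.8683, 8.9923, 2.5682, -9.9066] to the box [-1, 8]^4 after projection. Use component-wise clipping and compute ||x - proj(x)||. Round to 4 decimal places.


Project each component onto [-1, 8].
clip(0.8683) = 0.8683, clip(8.9923) = 8.0, clip(2.5682) = 2.5682, clip(-9.9066) = -1.0
Projection = [0.8683, 8.0, 2.5682, -1.0]
Squared diffs: [0.0, 0.9847, 0.0, 79.3275]
Distance = sqrt(80.3122) = 8.9617


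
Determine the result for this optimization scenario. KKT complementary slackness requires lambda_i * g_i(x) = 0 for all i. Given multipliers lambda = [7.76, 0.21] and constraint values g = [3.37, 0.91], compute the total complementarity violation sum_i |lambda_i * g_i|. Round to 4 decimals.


KKT complementary slackness check:
lambda_1 * g_1 = 7.76 * 3.37 = 26.1512
lambda_2 * g_2 = 0.21 * 0.91 = 0.1911
Total violation = 26.1512 + 0.1911 = 26.3423


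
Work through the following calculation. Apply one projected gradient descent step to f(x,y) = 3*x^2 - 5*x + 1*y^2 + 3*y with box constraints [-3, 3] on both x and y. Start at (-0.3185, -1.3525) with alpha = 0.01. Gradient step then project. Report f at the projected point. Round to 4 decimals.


Step 1: Compute gradient at (-0.3185, -1.3525).
grad_x = 2*3*-0.3185 - 5 = -6.911
grad_y = 2*1*-1.3525 + 3 = 0.295
Step 2: Gradient step.
x_raw = -0.3185 - 0.01*-6.911 = -0.2494
y_raw = -1.3525 - 0.01*0.295 = -1.3555
Step 3: Project onto [-3, 3].
x_proj = clip(-0.2494) = -0.2494
y_proj = clip(-1.3555) = -1.3555
Step 4: Evaluate f.
f(-0.2494, -1.3555) = -0.7956


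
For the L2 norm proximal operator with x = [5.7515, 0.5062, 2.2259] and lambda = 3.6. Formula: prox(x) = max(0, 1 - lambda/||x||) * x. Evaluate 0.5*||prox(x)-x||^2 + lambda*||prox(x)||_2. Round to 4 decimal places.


Step 1: Compute ||x||.
||x|| = 6.1879
Step 2: Compute scaling factor.
scale = max(0, 1 - 3.6/6.1879) = 0.4182
Step 3: prox(x) = [2.4054, 0.2117, 0.9309]
||prox(x)|| = 2.5879
Step 4: Proximal objective.
0.5*||prox-x||^2 = 6.48
lambda*||prox|| = 9.3164
Total = 15.7966


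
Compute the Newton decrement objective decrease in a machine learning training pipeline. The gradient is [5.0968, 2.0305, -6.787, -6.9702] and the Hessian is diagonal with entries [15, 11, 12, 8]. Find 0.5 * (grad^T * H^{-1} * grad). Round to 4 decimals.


Step 1: H is diagonal, so H^(-1) * g = [0.3398, 0.1846, -0.5656, -0.8713].
Step 2: g^T H^(-1) g = sum_i g_i^2 / H_ii
  = (5.0968)^2/15 + (2.0305)^2/11 + (-6.787)^2/12 + (-6.9702)^2/8
  = 1.7318 + 0.3748 + 3.8386 + 6.073 = 12.0182
Step 3: Objective decrease = 0.5 * g^T H^(-1) g = 6.0091


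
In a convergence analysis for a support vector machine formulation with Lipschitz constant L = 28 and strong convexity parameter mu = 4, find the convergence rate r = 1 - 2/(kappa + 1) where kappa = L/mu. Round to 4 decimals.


Step 1: Compute the condition number.
kappa = L/mu = 28/4 = 7.0
Step 2: Compute the convergence rate.
r = 1 - 2/(kappa + 1) = 1 - 2*mu/(L + mu) = (L - mu)/(L + mu) = 24/32 = 0.75


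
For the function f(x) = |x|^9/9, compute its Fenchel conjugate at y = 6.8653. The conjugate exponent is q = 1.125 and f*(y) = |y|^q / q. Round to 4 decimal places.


The conjugate exponent q satisfies 1/p + 1/q = 1.
p = 9, so q = 9/(9 - 1) = 1.125
|y|^q = 6.8653^1.125 = 8.7346
f*(6.8653) = 8.7346 / 1.125 = 7.7641


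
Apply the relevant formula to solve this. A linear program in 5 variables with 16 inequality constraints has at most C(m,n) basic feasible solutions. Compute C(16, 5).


Each vertex corresponds to some choice of n active constraints out of m, so the number of vertices is at most C(m, n) = m! / (n!(m-n)!).
m = 16, n = 5
Numerator: 16 * 15 * 14 * 13 * 12
Denominator: 5! = 120
C(16, 5) = 4368


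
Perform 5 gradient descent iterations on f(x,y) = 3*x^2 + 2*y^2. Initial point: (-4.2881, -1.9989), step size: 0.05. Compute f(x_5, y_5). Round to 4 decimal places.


Gradient descent on f(x,y) = 3*x^2 + 2*y^2.
Starting point: (-4.2881, -1.9989), alpha = 0.05
Step 1: grad_x = 2*3*-4.2881 = -25.7286, grad_y = 2*2*-1.9989 = -7.9956
  x_1 = -4.2881 - 0.05*-25.7286 = -3.0017
  y_1 = -1.9989 - 0.05*-7.9956 = -1.5991
Step 2: grad_x = 2*3*-3.0017 = -18.01, grad_y = 2*2*-1.5991 = -6.3965
  x_2 = -3.0017 - 0.05*-18.01 = -2.1012
  y_2 = -1.5991 - 0.05*-6.3965 = -1.2793
Step 3: grad_x = 2*3*-2.1012 = -12.607, grad_y = 2*2*-1.2793 = -5.1172
  x_3 = -2.1012 - 0.05*-12.607 = -1.4708
  y_3 = -1.2793 - 0.05*-5.1172 = -1.0234
Step 4: grad_x = 2*3*-1.4708 = -8.8249, grad_y = 2*2*-1.0234 = -4.0937
  x_4 = -1.4708 - 0.05*-8.8249 = -1.0296
  y_4 = -1.0234 - 0.05*-4.0937 = -0.8187
Step 5: grad_x = 2*3*-1.0296 = -6.1774, grad_y = 2*2*-0.8187 = -3.275
  x_5 = -1.0296 - 0.05*-6.1774 = -0.7207
  y_5 = -0.8187 - 0.05*-3.275 = -0.655
f(-0.7207, -0.655) = 3*(-0.7207)^2 + 2*(-0.655)^2 = 2.4163


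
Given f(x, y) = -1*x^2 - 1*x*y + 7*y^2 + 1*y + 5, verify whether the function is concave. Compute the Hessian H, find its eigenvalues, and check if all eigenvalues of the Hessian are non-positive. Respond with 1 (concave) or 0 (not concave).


The Hessian of f(x,y) = -1*x^2 - 1*x*y + 7*y^2 + 1*y + 5 is:
H = [[-2, -1], [-1, 14]]
Trace = -2 + 14 = 12
Determinant = -2*14 - (-1)^2 = -29
Discriminant = (12)^2 - 4*-29 = 260.0
Eigenvalues: lambda_1 = -2.0623, lambda_2 = 14.0623
The function is not concave.

0


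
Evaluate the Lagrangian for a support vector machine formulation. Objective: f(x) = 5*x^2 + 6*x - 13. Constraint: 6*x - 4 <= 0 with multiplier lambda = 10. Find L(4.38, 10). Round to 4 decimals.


Step 1: Evaluate f(x).
f(4.38) = 5*4.38^2 + 6*4.38 - 13 = 109.202
Step 2: Evaluate g(x).
g(4.38) = 6*4.38 - 4 = 22.28
Step 3: Compute Lagrangian.
L = 109.202 + 10*22.28 = 332.002


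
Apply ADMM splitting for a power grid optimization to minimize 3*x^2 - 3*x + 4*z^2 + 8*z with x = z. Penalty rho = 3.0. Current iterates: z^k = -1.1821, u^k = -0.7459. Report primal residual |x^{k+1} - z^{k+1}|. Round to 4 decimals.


ADMM iteration with rho = 3.0, z^k = -1.1821, u^k = -0.7459
Step 1: x-update.
Minimize 3*x^2 - 3*x + (3.0/2)*(x + 1.1821 - 0.7459)^2
FOC: (2*3 + 3.0)*x = 3 + 3.0*(-1.1821 + 0.7459)
x^{k+1} = 0.1879
Step 2: z-update.
Minimize 4*z^2 + 8*z + (3.0/2)*(0.1879 - z - 0.7459)^2
FOC: (2*4 + 3.0)*z = -8 + 3.0*(0.1879 - 0.7459)
z^{k+1} = -0.8794
Step 3: u-update.
u^{k+1} = -0.7459 + 0.1879 + 0.8794 = 0.3215
Step 4: Primal residual = |0.1879 + 0.8794| = 1.0674


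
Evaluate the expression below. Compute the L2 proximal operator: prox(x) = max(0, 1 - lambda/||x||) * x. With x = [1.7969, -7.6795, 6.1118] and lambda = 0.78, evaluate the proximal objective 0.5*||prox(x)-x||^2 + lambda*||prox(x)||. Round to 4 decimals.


Step 1: Compute ||x||.
||x|| = 9.9779
Step 2: Compute scaling factor.
scale = max(0, 1 - 0.78/9.9779) = 0.9218
Step 3: prox(x) = [1.6564, -7.0792, 5.634]
||prox(x)|| = 9.1979
Step 4: Proximal objective.
0.5*||prox-x||^2 = 0.3042
lambda*||prox|| = 7.1744
Total = 7.4785


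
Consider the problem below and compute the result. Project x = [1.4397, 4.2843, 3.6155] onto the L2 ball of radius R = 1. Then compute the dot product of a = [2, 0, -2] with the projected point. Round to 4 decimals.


Step 1: Compute ||x|| (intermediates to 6 decimals).
||x|| = sqrt(1.4397^2 + 4.2843^2 + 3.6155^2) = 5.787901
Step 2: Project.
Since ||x|| > R, scale = R/||x|| = 1/5.787901 = 0.172774, proj(x) = scale * x
proj(x) = [0.248743, 0.740216, 0.624664]
Step 3: Dot product.
a^T * proj(x) = 2*0.248743 + 0*0.740216 - 2*0.624664 = -0.7518


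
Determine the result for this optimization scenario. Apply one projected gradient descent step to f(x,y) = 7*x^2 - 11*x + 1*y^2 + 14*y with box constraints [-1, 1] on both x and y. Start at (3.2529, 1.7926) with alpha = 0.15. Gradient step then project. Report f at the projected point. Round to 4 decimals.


Step 1: Compute gradient at (3.2529, 1.7926).
grad_x = 2*7*3.2529 - 11 = 34.5406
grad_y = 2*1*1.7926 + 14 = 17.5852
Step 2: Gradient step.
x_raw = 3.2529 - 0.15*34.5406 = -1.9282
y_raw = 1.7926 - 0.15*17.5852 = -0.8452
Step 3: Project onto [-1, 1].
x_proj = clip(-1.9282) = -1.0
y_proj = clip(-0.8452) = -0.8452
Step 4: Evaluate f.
f(-1.0, -0.8452) = 6.8818


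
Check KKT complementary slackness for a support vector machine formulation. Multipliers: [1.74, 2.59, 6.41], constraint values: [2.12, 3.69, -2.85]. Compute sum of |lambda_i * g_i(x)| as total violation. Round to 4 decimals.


KKT complementary slackness check:
lambda_1 * g_1 = 1.74 * 2.12 = 3.6888
lambda_2 * g_2 = 2.59 * 3.69 = 9.5571
lambda_3 * g_3 = 6.41 * -2.85 = -18.2685
Total violation = 3.6888 + 9.5571 + 18.2685 = 31.5144


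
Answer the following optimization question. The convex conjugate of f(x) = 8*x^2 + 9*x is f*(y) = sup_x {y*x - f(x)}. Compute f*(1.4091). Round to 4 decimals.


f*(y) = sup_x {y*x - a*x^2 - b*x} = sup_x {(y-b)*x - a*x^2}
FOC: (y - b) - 2a*x = 0 => x* = (y - b)/(2a)
x* = (1.4091 - 9)/(2*8) = -0.4744
f*(1.4091) = (y-b)^2/(4a) = (1.4091 - 9)^2/(4*8)
= 57.6218/32 = 1.8007


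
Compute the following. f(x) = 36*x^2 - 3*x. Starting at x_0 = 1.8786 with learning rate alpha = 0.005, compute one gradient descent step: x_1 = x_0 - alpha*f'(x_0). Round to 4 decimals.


We compute the gradient at x_0 and apply the update.
f'(x) = 72*x - 3
f'(1.8786) = 72*1.8786 - 3 = 132.2592
x_1 = 1.8786 - 0.005*132.2592 = 1.2173


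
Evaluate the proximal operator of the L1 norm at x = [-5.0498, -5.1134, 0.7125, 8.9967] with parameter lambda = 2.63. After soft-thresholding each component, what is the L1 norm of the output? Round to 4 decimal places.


Soft-thresholding with lambda = 2.63:
prox(-5.0498) = sign(-5.0498)*max(|-5.0498| - 2.63, 0) = -2.4198
prox(-5.1134) = sign(-5.1134)*max(|-5.1134| - 2.63, 0) = -2.4834
prox(0.7125) = sign(0.7125)*max(|0.7125| - 2.63, 0) = 0.0
prox(8.9967) = sign(8.9967)*max(|8.9967| - 2.63, 0) = 6.3667
prox(x) = [-2.4198, -2.4834, 0.0, 6.3667]
||prox(x)||_1 = 2.4198 + 2.4834 + 0.0 + 6.3667 = 11.2699


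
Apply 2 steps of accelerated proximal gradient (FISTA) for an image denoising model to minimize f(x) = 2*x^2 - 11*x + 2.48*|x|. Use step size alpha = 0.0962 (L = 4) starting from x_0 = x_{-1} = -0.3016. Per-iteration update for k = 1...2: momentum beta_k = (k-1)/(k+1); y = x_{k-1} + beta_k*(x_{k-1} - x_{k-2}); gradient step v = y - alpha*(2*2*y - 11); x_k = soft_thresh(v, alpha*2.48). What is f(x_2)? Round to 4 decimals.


FISTA on f(x) = 2*x^2 - 11*x + 2.48*|x|
L = 4, alpha = 0.0962
Iteration 1: beta = 0.0, y = -0.3016 + 0.0*(-0.3016 + 0.3016) = -0.3016
  grad(y) = -12.2064, v = y - alpha*grad = 0.8727
  prox(v) = soft_thresh(0.8727, 0.2386) = 0.6341
Iteration 2: beta = 0.3333, y = 0.6341 + 0.3333*(0.6341 + 0.3016) = 0.946
  grad(y) = -7.2161, v = y - alpha*grad = 1.6402
  prox(v) = soft_thresh(1.6402, 0.2386) = 1.4016
f(x_2) = 2*1.4016^2 - 11*1.4016 + 2.48*|1.4016| = -8.0126


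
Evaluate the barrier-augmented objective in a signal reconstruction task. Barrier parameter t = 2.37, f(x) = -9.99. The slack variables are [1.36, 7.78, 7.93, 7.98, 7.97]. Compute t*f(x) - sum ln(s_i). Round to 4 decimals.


Step 1: Compute log-barrier.
ln values: [0.3075, 2.0516, 2.0707, 2.0769, 2.0757]
phi = -(0.3075 + 2.0516 + 2.0707 + 2.0769 + 2.0757) = -8.5823
Step 2: Compute augmented objective.
t*f(x) = 2.37*-9.99 = -23.6763
Total = -23.6763 - 8.5823 = -32.2586


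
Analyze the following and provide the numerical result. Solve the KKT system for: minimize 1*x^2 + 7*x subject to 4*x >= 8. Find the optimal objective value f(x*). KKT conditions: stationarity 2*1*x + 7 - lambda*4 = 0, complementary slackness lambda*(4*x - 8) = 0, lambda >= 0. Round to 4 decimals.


Step 1: Try lambda = 0 (constraint inactive).
x_unc = -7/(2*1) = -3.5
Check: 4*-3.5 = -14.0 < 8 -- violated!
Step 2: Constraint must be active: 4*x = 8
x* = 8/4 = 2.0
lambda = (2*1*2.0 + 7)/4 = 2.75
Step 3: Compute optimal value.
f(x*) = 1*2.0^2 + 7*2.0 = 18.0


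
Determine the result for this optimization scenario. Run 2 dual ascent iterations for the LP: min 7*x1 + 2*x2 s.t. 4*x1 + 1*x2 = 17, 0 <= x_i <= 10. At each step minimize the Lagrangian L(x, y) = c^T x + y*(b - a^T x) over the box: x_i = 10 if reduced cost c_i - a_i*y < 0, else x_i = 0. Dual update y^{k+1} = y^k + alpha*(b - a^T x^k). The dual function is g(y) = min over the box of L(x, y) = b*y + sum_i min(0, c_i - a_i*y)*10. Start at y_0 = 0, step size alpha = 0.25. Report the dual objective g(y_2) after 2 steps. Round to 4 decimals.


Dual ascent for LP: min 7*x1 + 2*x2, 4*x1 + 1*x2 = 17, 0 <= x_i <= 10
Step 1: y^k = 0.0, reduced costs: (7.0, 2.0)
  x^k = (0.0, 0.0), subgradient = b - a^T x = 17.0
  y^{k+1} = 0.0 + 0.25*17.0 = 4.25
Step 2: y^k = 4.25, reduced costs: (-10.0, -2.25)
  x^k = (10.0, 10.0), subgradient = b - a^T x = -33.0
  y^{k+1} = 4.25 + 0.25*-33.0 = -4.0
Dual objective at y_2 = -4.0: reduced costs (23.0, 6.0), box minimizer x = (0.0, 0.0)
g(y_2) = b*y + (c1 - a1*y)*x1 + (c2 - a2*y)*x2 = 17*(-4.0) + 23.0*0.0 + 6.0*0.0 = -68.0 + 0.0 + 0.0 = -68.0


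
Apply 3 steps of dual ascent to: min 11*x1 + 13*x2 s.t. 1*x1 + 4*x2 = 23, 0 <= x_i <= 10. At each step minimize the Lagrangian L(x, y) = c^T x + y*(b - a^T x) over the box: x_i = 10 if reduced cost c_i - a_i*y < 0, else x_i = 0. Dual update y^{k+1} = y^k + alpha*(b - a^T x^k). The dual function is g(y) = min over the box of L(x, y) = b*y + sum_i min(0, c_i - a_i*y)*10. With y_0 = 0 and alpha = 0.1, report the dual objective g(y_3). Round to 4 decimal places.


Dual ascent for LP: min 11*x1 + 13*x2, 1*x1 + 4*x2 = 23, 0 <= x_i <= 10
Step 1: y^k = 0.0, reduced costs: (11.0, 13.0)
  x^k = (0.0, 0.0), subgradient = b - a^T x = 23.0
  y^{k+1} = 0.0 + 0.1*23.0 = 2.3
Step 2: y^k = 2.3, reduced costs: (8.7, 3.8)
  x^k = (0.0, 0.0), subgradient = b - a^T x = 23.0
  y^{k+1} = 2.3 + 0.1*23.0 = 4.6
Step 3: y^k = 4.6, reduced costs: (6.4, -5.4)
  x^k = (0.0, 10.0), subgradient = b - a^T x = -17.0
  y^{k+1} = 4.6 + 0.1*-17.0 = 2.9
Dual objective at y_3 = 2.9: reduced costs (8.1, 1.4), box minimizer x = (0.0, 0.0)
g(y_3) = b*y + (c1 - a1*y)*x1 + (c2 - a2*y)*x2 = 23*2.9 + 8.1*0.0 + 1.4*0.0 = 66.7 + 0.0 + 0.0 = 66.7


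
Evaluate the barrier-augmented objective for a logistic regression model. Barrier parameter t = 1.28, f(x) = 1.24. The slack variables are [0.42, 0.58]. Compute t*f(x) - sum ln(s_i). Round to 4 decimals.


Step 1: Compute log-barrier.
ln values: [-0.8675, -0.5447]
phi = -(-0.8675 - 0.5447) = 1.4122
Step 2: Compute augmented objective.
t*f(x) = 1.28*1.24 = 1.5872
Total = 1.5872 + 1.4122 = 2.9994


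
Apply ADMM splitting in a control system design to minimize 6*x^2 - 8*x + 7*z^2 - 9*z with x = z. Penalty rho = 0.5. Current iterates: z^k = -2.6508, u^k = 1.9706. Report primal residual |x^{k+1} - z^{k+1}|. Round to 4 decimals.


ADMM iteration with rho = 0.5, z^k = -2.6508, u^k = 1.9706
Step 1: x-update.
Minimize 6*x^2 - 8*x + (0.5/2)*(x + 2.6508 + 1.9706)^2
FOC: (2*6 + 0.5)*x = 8 + 0.5*(-2.6508 - 1.9706)
x^{k+1} = 0.4551
Step 2: z-update.
Minimize 7*z^2 - 9*z + (0.5/2)*(0.4551 - z + 1.9706)^2
FOC: (2*7 + 0.5)*z = 9 + 0.5*(0.4551 + 1.9706)
z^{k+1} = 0.7043
Step 3: u-update.
u^{k+1} = 1.9706 + 0.4551 - 0.7043 = 1.7214
Step 4: Primal residual = |0.4551 - 0.7043| = 0.2492


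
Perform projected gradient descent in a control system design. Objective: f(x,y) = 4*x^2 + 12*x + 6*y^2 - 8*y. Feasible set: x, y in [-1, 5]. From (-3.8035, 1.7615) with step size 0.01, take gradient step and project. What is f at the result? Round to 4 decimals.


Step 1: Compute gradient at (-3.8035, 1.7615).
grad_x = 2*4*-3.8035 + 12 = -18.428
grad_y = 2*6*1.7615 - 8 = 13.138
Step 2: Gradient step.
x_raw = -3.8035 - 0.01*-18.428 = -3.6192
y_raw = 1.7615 - 0.01*13.138 = 1.6301
Step 3: Project onto [-1, 5].
x_proj = clip(-3.6192) = -1.0
y_proj = clip(1.6301) = 1.6301
Step 4: Evaluate f.
f(-1.0, 1.6301) = -5.0972


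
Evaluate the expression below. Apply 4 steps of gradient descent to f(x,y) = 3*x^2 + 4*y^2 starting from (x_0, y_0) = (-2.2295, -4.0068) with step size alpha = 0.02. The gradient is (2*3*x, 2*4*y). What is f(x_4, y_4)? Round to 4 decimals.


Gradient descent on f(x,y) = 3*x^2 + 4*y^2.
Starting point: (-2.2295, -4.0068), alpha = 0.02
Step 1: grad_x = 2*3*-2.2295 = -13.377, grad_y = 2*4*-4.0068 = -32.0544
  x_1 = -2.2295 - 0.02*-13.377 = -1.962
  y_1 = -4.0068 - 0.02*-32.0544 = -3.3657
Step 2: grad_x = 2*3*-1.962 = -11.7718, grad_y = 2*4*-3.3657 = -26.9257
  x_2 = -1.962 - 0.02*-11.7718 = -1.7265
  y_2 = -3.3657 - 0.02*-26.9257 = -2.8272
Step 3: grad_x = 2*3*-1.7265 = -10.3591, grad_y = 2*4*-2.8272 = -22.6176
  x_3 = -1.7265 - 0.02*-10.3591 = -1.5193
  y_3 = -2.8272 - 0.02*-22.6176 = -2.3748
Step 4: grad_x = 2*3*-1.5193 = -9.1161, grad_y = 2*4*-2.3748 = -18.9988
  x_4 = -1.5193 - 0.02*-9.1161 = -1.337
  y_4 = -2.3748 - 0.02*-18.9988 = -1.9949
f(-1.337, -1.9949) = 3*(-1.337)^2 + 4*(-1.9949)^2 = 21.2809


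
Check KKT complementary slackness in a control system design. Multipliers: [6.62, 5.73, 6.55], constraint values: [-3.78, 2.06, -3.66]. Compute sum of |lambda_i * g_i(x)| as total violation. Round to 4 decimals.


KKT complementary slackness check:
lambda_1 * g_1 = 6.62 * -3.78 = -25.0236
lambda_2 * g_2 = 5.73 * 2.06 = 11.8038
lambda_3 * g_3 = 6.55 * -3.66 = -23.973
Total violation = 25.0236 + 11.8038 + 23.973 = 60.8004


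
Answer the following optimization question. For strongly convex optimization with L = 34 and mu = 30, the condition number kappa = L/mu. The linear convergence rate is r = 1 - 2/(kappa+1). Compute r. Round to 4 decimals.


Step 1: Compute the condition number.
kappa = L/mu = 34/30 = 1.1333
Step 2: Compute the convergence rate.
r = 1 - 2/(kappa + 1) = 1 - 2*mu/(L + mu) = (L - mu)/(L + mu) = 4/64 = 0.0625


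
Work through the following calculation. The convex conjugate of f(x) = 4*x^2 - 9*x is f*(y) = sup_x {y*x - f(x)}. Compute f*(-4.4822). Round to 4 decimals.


f*(y) = sup_x {y*x - a*x^2 - b*x} = sup_x {(y-b)*x - a*x^2}
FOC: (y - b) - 2a*x = 0 => x* = (y - b)/(2a)
x* = (-4.4822 + 9)/(2*4) = 0.5647
f*(-4.4822) = (y-b)^2/(4a) = (-4.4822 + 9)^2/(4*4)
= 20.4105/16 = 1.2757


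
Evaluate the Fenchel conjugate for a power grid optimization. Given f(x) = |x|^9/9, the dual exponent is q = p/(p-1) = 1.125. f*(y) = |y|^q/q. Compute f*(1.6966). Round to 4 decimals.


The conjugate exponent q satisfies 1/p + 1/q = 1.
p = 9, so q = 9/(9 - 1) = 1.125
|y|^q = 1.6966^1.125 = 1.8125
f*(1.6966) = 1.8125 / 1.125 = 1.6111


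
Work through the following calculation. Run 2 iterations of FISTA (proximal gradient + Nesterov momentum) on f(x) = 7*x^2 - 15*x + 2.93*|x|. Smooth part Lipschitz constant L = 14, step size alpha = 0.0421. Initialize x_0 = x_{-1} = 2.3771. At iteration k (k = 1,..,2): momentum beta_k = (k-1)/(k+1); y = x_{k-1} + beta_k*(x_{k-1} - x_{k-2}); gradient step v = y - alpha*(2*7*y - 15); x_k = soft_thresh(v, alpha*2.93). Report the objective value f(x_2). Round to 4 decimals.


FISTA on f(x) = 7*x^2 - 15*x + 2.93*|x|
L = 14, alpha = 0.0421
Iteration 1: beta = 0.0, y = 2.3771 + 0.0*(2.3771 - 2.3771) = 2.3771
  grad(y) = 18.2794, v = y - alpha*grad = 1.6075
  prox(v) = soft_thresh(1.6075, 0.1234) = 1.4842
Iteration 2: beta = 0.3333, y = 1.4842 + 0.3333*(1.4842 - 2.3771) = 1.1865
  grad(y) = 1.6116, v = y - alpha*grad = 1.1187
  prox(v) = soft_thresh(1.1187, 0.1234) = 0.9953
f(x_2) = 7*0.9953^2 - 15*0.9953 + 2.93*|0.9953| = -5.0788


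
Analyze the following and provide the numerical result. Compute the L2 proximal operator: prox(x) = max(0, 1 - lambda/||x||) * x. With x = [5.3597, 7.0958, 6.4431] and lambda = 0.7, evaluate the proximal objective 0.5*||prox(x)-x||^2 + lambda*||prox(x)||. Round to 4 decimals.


Step 1: Compute ||x||.
||x|| = 10.9814
Step 2: Compute scaling factor.
scale = max(0, 1 - 0.7/10.9814) = 0.9363
Step 3: prox(x) = [5.018, 6.6435, 6.0324]
||prox(x)|| = 10.2814
Step 4: Proximal objective.
0.5*||prox-x||^2 = 0.245
lambda*||prox|| = 7.197
Total = 7.442


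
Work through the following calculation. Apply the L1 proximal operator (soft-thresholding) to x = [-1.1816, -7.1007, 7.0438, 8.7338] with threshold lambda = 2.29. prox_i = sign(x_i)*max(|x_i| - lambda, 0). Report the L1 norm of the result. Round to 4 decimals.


Soft-thresholding with lambda = 2.29:
prox(-1.1816) = sign(-1.1816)*max(|-1.1816| - 2.29, 0) = 0.0
prox(-7.1007) = sign(-7.1007)*max(|-7.1007| - 2.29, 0) = -4.8107
prox(7.0438) = sign(7.0438)*max(|7.0438| - 2.29, 0) = 4.7538
prox(8.7338) = sign(8.7338)*max(|8.7338| - 2.29, 0) = 6.4438
prox(x) = [0.0, -4.8107, 4.7538, 6.4438]
||prox(x)||_1 = 0.0 + 4.8107 + 4.7538 + 6.4438 = 16.0083


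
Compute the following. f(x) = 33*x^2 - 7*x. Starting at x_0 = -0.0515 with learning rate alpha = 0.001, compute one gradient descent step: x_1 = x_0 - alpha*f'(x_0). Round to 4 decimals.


We compute the gradient at x_0 and apply the update.
f'(x) = 66*x - 7
f'(-0.0515) = 66*-0.0515 - 7 = -10.399
x_1 = -0.0515 - 0.001*-10.399 = -0.0411


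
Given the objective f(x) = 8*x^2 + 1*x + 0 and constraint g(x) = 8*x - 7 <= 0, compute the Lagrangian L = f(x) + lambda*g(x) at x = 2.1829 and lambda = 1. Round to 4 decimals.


Step 1: Evaluate f(x).
f(2.1829) = 8*2.1829^2 + 1*2.1829 + 0 = 40.3033
Step 2: Evaluate g(x).
g(2.1829) = 8*2.1829 - 7 = 10.4632
Step 3: Compute Lagrangian.
L = 40.3033 + 1*10.4632 = 50.7665


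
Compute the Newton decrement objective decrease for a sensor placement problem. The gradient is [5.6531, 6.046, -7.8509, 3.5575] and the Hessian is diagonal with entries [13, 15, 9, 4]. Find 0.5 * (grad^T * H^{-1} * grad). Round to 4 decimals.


Step 1: H is diagonal, so H^(-1) * g = [0.4349, 0.4031, -0.8723, 0.8894].
Step 2: g^T H^(-1) g = sum_i g_i^2 / H_ii
  = (5.6531)^2/13 + (6.046)^2/15 + (-7.8509)^2/9 + (3.5575)^2/4
  = 2.4583 + 2.4369 + 6.8485 + 3.164 = 14.9077
Step 3: Objective decrease = 0.5 * g^T H^(-1) g = 7.4538


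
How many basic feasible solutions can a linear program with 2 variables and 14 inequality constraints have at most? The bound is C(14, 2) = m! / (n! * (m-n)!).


Each vertex corresponds to some choice of n active constraints out of m, so the number of vertices is at most C(m, n) = m! / (n!(m-n)!).
m = 14, n = 2
Numerator: 14 * 13
Denominator: 2! = 2
C(14, 2) = 91


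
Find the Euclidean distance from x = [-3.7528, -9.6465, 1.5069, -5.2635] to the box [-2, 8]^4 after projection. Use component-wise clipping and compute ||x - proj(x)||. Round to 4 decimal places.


Project each component onto [-2, 8].
clip(-3.7528) = -2.0, clip(-9.6465) = -2.0, clip(1.5069) = 1.5069, clip(-5.2635) = -2.0
Projection = [-2.0, -2.0, 1.5069, -2.0]
Squared diffs: [3.0723, 58.469, 0.0, 10.6504]
Distance = sqrt(72.1917) = 8.4966


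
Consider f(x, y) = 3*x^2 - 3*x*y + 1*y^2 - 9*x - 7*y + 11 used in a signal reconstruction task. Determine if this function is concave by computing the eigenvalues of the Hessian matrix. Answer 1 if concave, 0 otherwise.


The Hessian of f(x,y) = 3*x^2 - 3*x*y + 1*y^2 - 9*x - 7*y + 11 is:
H = [[6, -3], [-3, 2]]
Trace = 6 + 2 = 8
Determinant = 6*2 - (-3)^2 = 3
Discriminant = (8)^2 - 4*3 = 52.0
Eigenvalues: lambda_1 = 0.3944, lambda_2 = 7.6056
The function is not concave.

0


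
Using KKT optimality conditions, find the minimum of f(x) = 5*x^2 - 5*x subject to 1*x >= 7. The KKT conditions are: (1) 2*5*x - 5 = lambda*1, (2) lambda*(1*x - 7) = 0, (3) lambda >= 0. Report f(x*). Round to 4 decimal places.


Step 1: Try lambda = 0 (constraint inactive).
x_unc = 5/(2*5) = 0.5
Check: 1*0.5 = 0.5 < 7 -- violated!
Step 2: Constraint must be active: 1*x = 7
x* = 7/1 = 7.0
lambda = (2*5*7.0 - 5)/1 = 65.0
Step 3: Compute optimal value.
f(x*) = 5*7.0^2 - 5*7.0 = 210.0


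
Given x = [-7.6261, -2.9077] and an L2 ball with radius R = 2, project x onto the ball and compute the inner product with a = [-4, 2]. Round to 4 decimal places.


Step 1: Compute ||x|| (intermediates to 6 decimals).
||x|| = sqrt((-7.6261)^2 + (-2.9077)^2) = 8.161625
Step 2: Project.
Since ||x|| > R, scale = R/||x|| = 2/8.161625 = 0.245049, proj(x) = scale * x
proj(x) = [-1.868768, -0.712529]
Step 3: Dot product.
a^T * proj(x) = -4*(-1.868768) + 2*(-0.712529) = 6.05


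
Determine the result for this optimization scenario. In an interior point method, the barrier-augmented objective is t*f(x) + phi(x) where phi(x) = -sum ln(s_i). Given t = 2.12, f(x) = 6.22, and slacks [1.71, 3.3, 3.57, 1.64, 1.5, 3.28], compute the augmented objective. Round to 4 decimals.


Step 1: Compute log-barrier.
ln values: [0.5365, 1.1939, 1.2726, 0.4947, 0.4055, 1.1878]
phi = -(0.5365 + 1.1939 + 1.2726 + 0.4947 + 0.4055 + 1.1878) = -5.091
Step 2: Compute augmented objective.
t*f(x) = 2.12*6.22 = 13.1864
Total = 13.1864 - 5.091 = 8.0954


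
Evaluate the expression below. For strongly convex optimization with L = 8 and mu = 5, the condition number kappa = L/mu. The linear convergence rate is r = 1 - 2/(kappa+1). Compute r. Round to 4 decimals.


Step 1: Compute the condition number.
kappa = L/mu = 8/5 = 1.6
Step 2: Compute the convergence rate.
r = 1 - 2/(kappa + 1) = 1 - 2*mu/(L + mu) = (L - mu)/(L + mu) = 3/13 = 0.2308


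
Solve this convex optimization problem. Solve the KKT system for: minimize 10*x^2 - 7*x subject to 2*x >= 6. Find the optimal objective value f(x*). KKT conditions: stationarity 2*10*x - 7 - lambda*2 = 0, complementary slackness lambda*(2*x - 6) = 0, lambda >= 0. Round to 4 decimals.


Step 1: Try lambda = 0 (constraint inactive).
x_unc = 7/(2*10) = 0.35
Check: 2*0.35 = 0.7 < 6 -- violated!
Step 2: Constraint must be active: 2*x = 6
x* = 6/2 = 3.0
lambda = (2*10*3.0 - 7)/2 = 26.5
Step 3: Compute optimal value.
f(x*) = 10*3.0^2 - 7*3.0 = 69.0


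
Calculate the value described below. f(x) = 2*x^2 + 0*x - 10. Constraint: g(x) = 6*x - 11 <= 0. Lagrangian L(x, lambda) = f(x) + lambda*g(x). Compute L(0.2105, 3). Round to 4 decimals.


Step 1: Evaluate f(x).
f(0.2105) = 2*0.2105^2 + 0*0.2105 - 10 = -9.9114
Step 2: Evaluate g(x).
g(0.2105) = 6*0.2105 - 11 = -9.737
Step 3: Compute Lagrangian.
L = -9.9114 + 3*-9.737 = -39.1224


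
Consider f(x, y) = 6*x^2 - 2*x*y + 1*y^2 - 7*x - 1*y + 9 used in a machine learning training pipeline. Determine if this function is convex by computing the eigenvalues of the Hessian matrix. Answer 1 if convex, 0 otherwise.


The Hessian of f(x,y) = 6*x^2 - 2*x*y + 1*y^2 - 7*x - 1*y + 9 is:
H = [[12, -2], [-2, 2]]
Trace = 12 + 2 = 14
Determinant = 12*2 - (-2)^2 = 20
Discriminant = (14)^2 - 4*20 = 116.0
Eigenvalues: lambda_1 = 1.6148, lambda_2 = 12.3852
The function is convex.

1


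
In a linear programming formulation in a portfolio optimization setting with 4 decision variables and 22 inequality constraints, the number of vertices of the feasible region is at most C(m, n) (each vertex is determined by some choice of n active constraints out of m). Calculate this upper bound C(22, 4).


Each vertex corresponds to some choice of n active constraints out of m, so the number of vertices is at most C(m, n) = m! / (n!(m-n)!).
m = 22, n = 4
Numerator: 22 * 21 * 20 * 19
Denominator: 4! = 24
C(22, 4) = 7315


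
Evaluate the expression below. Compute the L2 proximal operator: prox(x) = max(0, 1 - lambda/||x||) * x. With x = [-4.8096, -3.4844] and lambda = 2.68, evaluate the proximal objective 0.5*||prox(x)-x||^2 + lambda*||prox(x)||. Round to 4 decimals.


Step 1: Compute ||x||.
||x|| = 5.9391
Step 2: Compute scaling factor.
scale = max(0, 1 - 2.68/5.9391) = 0.5488
Step 3: prox(x) = [-2.6393, -1.9121]
||prox(x)|| = 3.2591
Step 4: Proximal objective.
0.5*||prox-x||^2 = 3.5912
lambda*||prox|| = 8.7344
Total = 12.3257


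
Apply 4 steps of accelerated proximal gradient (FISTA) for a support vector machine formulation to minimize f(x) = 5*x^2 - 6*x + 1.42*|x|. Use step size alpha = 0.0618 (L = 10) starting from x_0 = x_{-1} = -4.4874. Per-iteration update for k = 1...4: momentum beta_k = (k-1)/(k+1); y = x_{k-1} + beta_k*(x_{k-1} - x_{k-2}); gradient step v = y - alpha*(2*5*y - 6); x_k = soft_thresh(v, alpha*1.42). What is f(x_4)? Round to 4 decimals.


FISTA on f(x) = 5*x^2 - 6*x + 1.42*|x|
L = 10, alpha = 0.0618
Iteration 1: beta = 0.0, y = -4.4874 + 0.0*(-4.4874 + 4.4874) = -4.4874
  grad(y) = -50.874, v = y - alpha*grad = -1.3434
  prox(v) = soft_thresh(-1.3434, 0.0878) = -1.2556
Iteration 2: beta = 0.3333, y = -1.2556 + 0.3333*(-1.2556 + 4.4874) = -0.1784
  grad(y) = -7.7837, v = y - alpha*grad = 0.3027
  prox(v) = soft_thresh(0.3027, 0.0878) = 0.2149
Iteration 3: beta = 0.5, y = 0.2149 + 0.5*(0.2149 + 1.2556) = 0.9502
  grad(y) = 3.5017, v = y - alpha*grad = 0.7338
  prox(v) = soft_thresh(0.7338, 0.0878) = 0.646
Iteration 4: beta = 0.6, y = 0.646 + 0.6*(0.646 - 0.2149) = 0.9047
  grad(y) = 3.0467, v = y - alpha*grad = 0.7164
  prox(v) = soft_thresh(0.7164, 0.0878) = 0.6286
f(x_4) = 5*0.6286^2 - 6*0.6286 + 1.42*|0.6286| = -0.9032


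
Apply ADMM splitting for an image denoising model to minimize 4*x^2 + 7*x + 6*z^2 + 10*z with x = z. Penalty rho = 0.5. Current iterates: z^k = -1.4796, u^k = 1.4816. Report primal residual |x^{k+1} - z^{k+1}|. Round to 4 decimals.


ADMM iteration with rho = 0.5, z^k = -1.4796, u^k = 1.4816
Step 1: x-update.
Minimize 4*x^2 + 7*x + (0.5/2)*(x + 1.4796 + 1.4816)^2
FOC: (2*4 + 0.5)*x = -7 + 0.5*(-1.4796 - 1.4816)
x^{k+1} = -0.9977
Step 2: z-update.
Minimize 6*z^2 + 10*z + (0.5/2)*(-0.9977 - z + 1.4816)^2
FOC: (2*6 + 0.5)*z = -10 + 0.5*(-0.9977 + 1.4816)
z^{k+1} = -0.7806
Step 3: u-update.
u^{k+1} = 1.4816 - 0.9977 + 0.7806 = 1.2645
Step 4: Primal residual = |-0.9977 + 0.7806| = 0.2171


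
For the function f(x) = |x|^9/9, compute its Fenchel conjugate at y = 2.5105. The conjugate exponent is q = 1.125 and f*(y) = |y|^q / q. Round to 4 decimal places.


The conjugate exponent q satisfies 1/p + 1/q = 1.
p = 9, so q = 9/(9 - 1) = 1.125
|y|^q = 2.5105^1.125 = 2.8166
f*(2.5105) = 2.8166 / 1.125 = 2.5037


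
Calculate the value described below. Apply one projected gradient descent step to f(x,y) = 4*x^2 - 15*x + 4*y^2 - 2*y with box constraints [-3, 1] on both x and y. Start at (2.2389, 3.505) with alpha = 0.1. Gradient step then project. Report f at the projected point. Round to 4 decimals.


Step 1: Compute gradient at (2.2389, 3.505).
grad_x = 2*4*2.2389 - 15 = 2.9112
grad_y = 2*4*3.505 - 2 = 26.04
Step 2: Gradient step.
x_raw = 2.2389 - 0.1*2.9112 = 1.9478
y_raw = 3.505 - 0.1*26.04 = 0.901
Step 3: Project onto [-3, 1].
x_proj = clip(1.9478) = 1.0
y_proj = clip(0.901) = 0.901
Step 4: Evaluate f.
f(1.0, 0.901) = -9.5548


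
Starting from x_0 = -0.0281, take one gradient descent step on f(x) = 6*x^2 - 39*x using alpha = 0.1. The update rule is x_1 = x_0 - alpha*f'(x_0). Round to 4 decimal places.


We compute the gradient at x_0 and apply the update.
f'(x) = 12*x - 39
f'(-0.0281) = 12*-0.0281 - 39 = -39.3372
x_1 = -0.0281 - 0.1*-39.3372 = 3.9056


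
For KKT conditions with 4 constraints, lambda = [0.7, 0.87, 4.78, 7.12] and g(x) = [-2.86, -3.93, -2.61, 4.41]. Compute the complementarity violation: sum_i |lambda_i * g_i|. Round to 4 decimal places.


KKT complementary slackness check:
lambda_1 * g_1 = 0.7 * -2.86 = -2.002
lambda_2 * g_2 = 0.87 * -3.93 = -3.4191
lambda_3 * g_3 = 4.78 * -2.61 = -12.4758
lambda_4 * g_4 = 7.12 * 4.41 = 31.3992
Total violation = 2.002 + 3.4191 + 12.4758 + 31.3992 = 49.2961


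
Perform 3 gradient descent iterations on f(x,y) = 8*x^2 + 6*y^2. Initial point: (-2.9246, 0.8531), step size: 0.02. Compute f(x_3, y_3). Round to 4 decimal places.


Gradient descent on f(x,y) = 8*x^2 + 6*y^2.
Starting point: (-2.9246, 0.8531), alpha = 0.02
Step 1: grad_x = 2*8*-2.9246 = -46.7936, grad_y = 2*6*0.8531 = 10.2372
  x_1 = -2.9246 - 0.02*-46.7936 = -1.9887
  y_1 = 0.8531 - 0.02*10.2372 = 0.6484
Step 2: grad_x = 2*8*-1.9887 = -31.8196, grad_y = 2*6*0.6484 = 7.7803
  x_2 = -1.9887 - 0.02*-31.8196 = -1.3523
  y_2 = 0.6484 - 0.02*7.7803 = 0.4928
Step 3: grad_x = 2*8*-1.3523 = -21.6374, grad_y = 2*6*0.4928 = 5.913
  x_3 = -1.3523 - 0.02*-21.6374 = -0.9196
  y_3 = 0.4928 - 0.02*5.913 = 0.3745
f(-0.9196, 0.3745) = 8*(-0.9196)^2 + 6*0.3745^2 = 7.6066


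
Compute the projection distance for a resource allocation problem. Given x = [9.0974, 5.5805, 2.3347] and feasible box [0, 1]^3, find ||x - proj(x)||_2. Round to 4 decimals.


Project each component onto [0, 1].
clip(9.0974) = 1.0, clip(5.5805) = 1.0, clip(2.3347) = 1.0
Projection = [1.0, 1.0, 1.0]
Squared diffs: [65.5679, 20.981, 1.7814]
Distance = sqrt(88.3303) = 9.3984


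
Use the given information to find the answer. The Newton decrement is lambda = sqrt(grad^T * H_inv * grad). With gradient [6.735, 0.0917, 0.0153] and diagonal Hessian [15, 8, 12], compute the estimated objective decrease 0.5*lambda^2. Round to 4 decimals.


Step 1: H is diagonal, so H^(-1) * g = [0.449, 0.0115, 0.0013].
Step 2: g^T H^(-1) g = sum_i g_i^2 / H_ii
  = (6.735)^2/15 + (0.0917)^2/8 + (0.0153)^2/12
  = 3.024 + 0.0011 + 0.0 = 3.0251
Step 3: Objective decrease = 0.5 * g^T H^(-1) g = 1.5125


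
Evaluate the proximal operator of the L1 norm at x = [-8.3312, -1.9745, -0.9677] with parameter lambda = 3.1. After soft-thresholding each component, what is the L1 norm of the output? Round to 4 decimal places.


Soft-thresholding with lambda = 3.1:
prox(-8.3312) = sign(-8.3312)*max(|-8.3312| - 3.1, 0) = -5.2312
prox(-1.9745) = sign(-1.9745)*max(|-1.9745| - 3.1, 0) = 0.0
prox(-0.9677) = sign(-0.9677)*max(|-0.9677| - 3.1, 0) = 0.0
prox(x) = [-5.2312, 0.0, 0.0]
||prox(x)||_1 = 5.2312 + 0.0 + 0.0 = 5.2312


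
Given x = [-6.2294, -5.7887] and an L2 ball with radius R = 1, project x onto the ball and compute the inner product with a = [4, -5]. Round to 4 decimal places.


Step 1: Compute ||x|| (intermediates to 6 decimals).
||x|| = sqrt((-6.2294)^2 + (-5.7887)^2) = 8.503792
Step 2: Project.
Since ||x|| > R, scale = R/||x|| = 1/8.503792 = 0.117595, proj(x) = scale * x
proj(x) = [-0.732546, -0.680722]
Step 3: Dot product.
a^T * proj(x) = 4*(-0.732546) - 5*(-0.680722) = 0.4734


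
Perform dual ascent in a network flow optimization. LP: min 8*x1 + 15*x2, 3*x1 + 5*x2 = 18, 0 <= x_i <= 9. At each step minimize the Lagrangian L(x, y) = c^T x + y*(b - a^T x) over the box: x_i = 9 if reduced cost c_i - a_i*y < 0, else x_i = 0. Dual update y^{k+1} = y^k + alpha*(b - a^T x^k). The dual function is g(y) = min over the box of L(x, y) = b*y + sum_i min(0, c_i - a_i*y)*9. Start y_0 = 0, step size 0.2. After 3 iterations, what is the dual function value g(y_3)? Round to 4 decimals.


Dual ascent for LP: min 8*x1 + 15*x2, 3*x1 + 5*x2 = 18, 0 <= x_i <= 9
Step 1: y^k = 0.0, reduced costs: (8.0, 15.0)
  x^k = (0.0, 0.0), subgradient = b - a^T x = 18.0
  y^{k+1} = 0.0 + 0.2*18.0 = 3.6
Step 2: y^k = 3.6, reduced costs: (-2.8, -3.0)
  x^k = (9.0, 9.0), subgradient = b - a^T x = -54.0
  y^{k+1} = 3.6 + 0.2*-54.0 = -7.2
Step 3: y^k = -7.2, reduced costs: (29.6, 51.0)
  x^k = (0.0, 0.0), subgradient = b - a^T x = 18.0
  y^{k+1} = -7.2 + 0.2*18.0 = -3.6
Dual objective at y_3 = -3.6: reduced costs (18.8, 33.0), box minimizer x = (0.0, 0.0)
g(y_3) = b*y + (c1 - a1*y)*x1 + (c2 - a2*y)*x2 = 18*(-3.6) + 18.8*0.0 + 33.0*0.0 = -64.8 + 0.0 + 0.0 = -64.8
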